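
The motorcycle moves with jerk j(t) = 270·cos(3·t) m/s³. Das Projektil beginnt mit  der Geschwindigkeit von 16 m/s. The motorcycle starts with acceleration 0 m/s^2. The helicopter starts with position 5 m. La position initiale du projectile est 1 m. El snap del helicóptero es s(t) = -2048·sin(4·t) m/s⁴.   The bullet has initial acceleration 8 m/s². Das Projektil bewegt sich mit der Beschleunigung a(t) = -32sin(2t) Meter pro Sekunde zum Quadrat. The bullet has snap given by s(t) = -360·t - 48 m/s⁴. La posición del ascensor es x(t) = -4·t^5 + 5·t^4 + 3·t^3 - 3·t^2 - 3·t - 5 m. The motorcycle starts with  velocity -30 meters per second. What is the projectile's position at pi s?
To find the answer, we compute 2 integrals of a(t) = -32·sin(2·t). Finding the antiderivative of a(t) and using v(0) = 16: v(t) = 16·cos(2·t). The antiderivative of velocity, with x(0) = 1, gives position: x(t) = 8·sin(2·t) + 1. From the given position equation x(t) = 8·sin(2·t) + 1, we substitute t = pi to get x = 1.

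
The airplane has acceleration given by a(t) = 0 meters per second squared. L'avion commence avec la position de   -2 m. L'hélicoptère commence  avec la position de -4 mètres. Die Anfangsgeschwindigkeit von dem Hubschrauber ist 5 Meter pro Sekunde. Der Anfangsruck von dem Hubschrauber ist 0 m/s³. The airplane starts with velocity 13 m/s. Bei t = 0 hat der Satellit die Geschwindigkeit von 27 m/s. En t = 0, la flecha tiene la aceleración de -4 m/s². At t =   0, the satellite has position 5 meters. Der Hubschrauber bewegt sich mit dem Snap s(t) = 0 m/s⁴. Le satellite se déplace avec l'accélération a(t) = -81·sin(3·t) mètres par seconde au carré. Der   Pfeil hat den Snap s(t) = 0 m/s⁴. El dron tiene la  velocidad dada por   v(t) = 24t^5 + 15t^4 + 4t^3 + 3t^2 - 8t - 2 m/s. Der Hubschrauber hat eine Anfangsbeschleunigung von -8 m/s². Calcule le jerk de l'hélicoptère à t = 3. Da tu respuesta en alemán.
Wir müssen unsere Gleichung für den Snap s(t) = 0 1-mal integrieren. Das Integral von dem Snap ist der Ruck. Mit j(0) = 0 erhalten wir j(t) = 0. Wir haben den Ruck j(t) = 0. Durch Einsetzen von t = 3: j(3) = 0.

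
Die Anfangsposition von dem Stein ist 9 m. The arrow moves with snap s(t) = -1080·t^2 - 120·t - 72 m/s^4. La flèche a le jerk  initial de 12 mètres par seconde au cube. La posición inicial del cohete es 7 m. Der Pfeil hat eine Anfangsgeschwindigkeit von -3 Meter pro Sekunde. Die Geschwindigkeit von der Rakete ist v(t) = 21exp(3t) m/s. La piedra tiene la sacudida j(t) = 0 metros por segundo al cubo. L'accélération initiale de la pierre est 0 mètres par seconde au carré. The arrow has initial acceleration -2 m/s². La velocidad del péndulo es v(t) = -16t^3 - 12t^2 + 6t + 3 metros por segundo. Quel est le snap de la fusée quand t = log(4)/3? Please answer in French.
En partant de la vitesse v(t) = 21·exp(3·t), nous prenons 3 dérivées. En prenant d/dt de v(t), nous trouvons a(t) = 63·exp(3·t). En prenant d/dt de a(t), nous trouvons j(t) = 189·exp(3·t). En dérivant le jerk, nous obtenons le snap: s(t) = 567·exp(3·t). De l'équation du snap s(t) = 567·exp(3·t), nous substituons t = log(4)/3 pour obtenir s = 2268.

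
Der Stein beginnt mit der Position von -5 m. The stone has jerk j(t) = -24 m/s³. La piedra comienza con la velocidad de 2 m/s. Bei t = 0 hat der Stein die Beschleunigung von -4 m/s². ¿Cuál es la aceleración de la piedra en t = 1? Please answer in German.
Wir müssen das Integral unserer Gleichung für den Ruck j(t) = -24 1-mal finden. Das Integral von dem Ruck, mit a(0) = -4, ergibt die Beschleunigung: a(t) = -24·t - 4. Mit a(t) = -24·t - 4 und Einsetzen von t = 1, finden wir a = -28.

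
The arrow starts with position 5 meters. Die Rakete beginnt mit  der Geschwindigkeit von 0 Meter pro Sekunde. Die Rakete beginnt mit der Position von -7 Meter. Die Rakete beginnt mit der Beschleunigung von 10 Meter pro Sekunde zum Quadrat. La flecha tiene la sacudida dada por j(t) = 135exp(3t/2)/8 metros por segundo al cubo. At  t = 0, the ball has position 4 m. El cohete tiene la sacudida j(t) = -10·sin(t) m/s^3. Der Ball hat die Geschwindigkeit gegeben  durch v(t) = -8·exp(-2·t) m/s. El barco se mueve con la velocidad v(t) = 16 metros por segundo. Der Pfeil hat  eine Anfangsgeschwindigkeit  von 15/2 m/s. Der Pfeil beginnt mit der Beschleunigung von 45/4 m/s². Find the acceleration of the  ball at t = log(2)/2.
To solve this, we need to take 1 derivative of our velocity equation v(t) = -8·exp(-2·t). The derivative of velocity gives acceleration: a(t) = 16·exp(-2·t). Using a(t) = 16·exp(-2·t) and substituting t = log(2)/2, we find a = 8.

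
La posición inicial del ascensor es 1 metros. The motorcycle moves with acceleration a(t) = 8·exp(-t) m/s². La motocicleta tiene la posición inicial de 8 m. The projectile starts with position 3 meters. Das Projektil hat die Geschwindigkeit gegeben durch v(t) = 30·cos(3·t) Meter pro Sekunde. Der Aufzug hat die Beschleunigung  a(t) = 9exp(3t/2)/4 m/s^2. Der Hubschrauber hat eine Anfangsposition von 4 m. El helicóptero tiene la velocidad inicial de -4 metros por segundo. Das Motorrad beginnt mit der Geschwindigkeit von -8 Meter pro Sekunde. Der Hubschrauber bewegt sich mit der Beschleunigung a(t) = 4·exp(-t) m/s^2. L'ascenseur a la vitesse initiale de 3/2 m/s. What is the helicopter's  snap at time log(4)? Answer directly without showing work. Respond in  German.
Bei t = log(4), s = 1.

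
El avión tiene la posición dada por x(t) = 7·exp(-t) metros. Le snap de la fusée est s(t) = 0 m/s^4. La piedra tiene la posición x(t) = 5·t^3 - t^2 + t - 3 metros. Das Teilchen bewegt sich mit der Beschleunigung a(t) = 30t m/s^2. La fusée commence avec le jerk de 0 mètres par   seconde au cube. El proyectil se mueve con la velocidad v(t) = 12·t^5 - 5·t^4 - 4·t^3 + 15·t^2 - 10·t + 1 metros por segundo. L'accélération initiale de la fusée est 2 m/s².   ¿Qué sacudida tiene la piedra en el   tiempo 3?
Partiendo de la posición x(t) = 5·t^3 - t^2 + t - 3, tomamos 3 derivadas. Derivando la posición, obtenemos la velocidad: v(t) = 15·t^2 - 2·t + 1. Derivando la velocidad, obtenemos la aceleración: a(t) = 30·t - 2. La derivada de la aceleración da la sacudida: j(t) = 30. Usando j(t) = 30 y sustituyendo t = 3, encontramos j = 30.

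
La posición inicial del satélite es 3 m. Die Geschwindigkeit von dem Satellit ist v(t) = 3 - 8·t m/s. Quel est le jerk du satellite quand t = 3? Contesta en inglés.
To solve this, we need to take 2 derivatives of our velocity equation v(t) = 3 - 8·t. Taking d/dt of v(t), we find a(t) = -8. Differentiating acceleration, we get jerk: j(t) = 0. Using j(t) = 0 and substituting t = 3, we find j = 0.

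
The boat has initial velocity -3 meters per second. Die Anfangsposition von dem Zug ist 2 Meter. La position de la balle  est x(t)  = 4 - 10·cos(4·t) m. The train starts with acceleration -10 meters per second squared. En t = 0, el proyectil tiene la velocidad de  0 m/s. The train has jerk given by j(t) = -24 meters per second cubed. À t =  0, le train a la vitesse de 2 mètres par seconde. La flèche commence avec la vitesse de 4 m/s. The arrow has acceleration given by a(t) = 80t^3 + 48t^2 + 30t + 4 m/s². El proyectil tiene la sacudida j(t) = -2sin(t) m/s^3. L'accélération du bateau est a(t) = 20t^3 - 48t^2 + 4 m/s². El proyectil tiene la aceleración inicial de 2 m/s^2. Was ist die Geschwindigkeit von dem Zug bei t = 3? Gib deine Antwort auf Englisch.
We must find the antiderivative of our jerk equation j(t) = -24 2 times. Finding the antiderivative of j(t) and using a(0) = -10: a(t) = -24·t - 10. The integral of acceleration, with v(0) = 2, gives velocity: v(t) = -12·t^2 - 10·t + 2. We have velocity v(t) = -12·t^2 - 10·t + 2. Substituting t = 3: v(3) = -136.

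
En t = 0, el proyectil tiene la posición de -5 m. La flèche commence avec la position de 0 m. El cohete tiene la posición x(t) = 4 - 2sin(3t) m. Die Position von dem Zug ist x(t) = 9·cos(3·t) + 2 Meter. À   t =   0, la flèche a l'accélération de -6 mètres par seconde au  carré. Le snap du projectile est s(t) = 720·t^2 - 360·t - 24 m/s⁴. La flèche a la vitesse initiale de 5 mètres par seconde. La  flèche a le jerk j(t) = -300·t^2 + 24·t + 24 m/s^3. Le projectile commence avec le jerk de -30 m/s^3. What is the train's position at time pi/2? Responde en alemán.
Aus der Gleichung für die Position x(t) = 9·cos(3·t) + 2, setzen wir t = pi/2 ein und erhalten x = 2.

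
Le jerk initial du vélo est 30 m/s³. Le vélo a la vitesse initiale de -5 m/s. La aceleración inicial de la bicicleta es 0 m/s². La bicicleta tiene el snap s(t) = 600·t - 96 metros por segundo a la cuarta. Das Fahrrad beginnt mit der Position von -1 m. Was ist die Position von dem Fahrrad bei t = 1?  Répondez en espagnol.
Partiendo del snap s(t) = 600·t - 96, tomamos 4 antiderivadas. La integral del snap, con j(0) = 30, da la sacudida: j(t) = 300·t^2 - 96·t + 30. La antiderivada de la sacudida, con a(0) = 0, da la aceleración: a(t) = 2·t·(50·t^2 - 24·t + 15). Tomando ∫a(t)dt y aplicando v(0) = -5, encontramos v(t) = 25·t^4 - 16·t^3 + 15·t^2 - 5. La antiderivada de la velocidad es la posición. Usando x(0) = -1, obtenemos x(t) = 5·t^5 - 4·t^4 + 5·t^3 - 5·t - 1. Usando x(t) = 5·t^5 - 4·t^4 + 5·t^3 - 5·t - 1 y sustituyendo t = 1, encontramos x = 0.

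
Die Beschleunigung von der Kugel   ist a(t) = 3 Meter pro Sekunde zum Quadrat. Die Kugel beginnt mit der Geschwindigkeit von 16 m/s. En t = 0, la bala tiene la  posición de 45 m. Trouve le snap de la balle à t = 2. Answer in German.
Um dies zu lösen, müssen wir 2 Ableitungen unserer Gleichung für die Beschleunigung a(t) = 3 nehmen. Durch Ableiten von der Beschleunigung erhalten wir den Ruck: j(t) = 0. Mit d/dt von j(t) finden wir s(t) = 0. Wir haben den Snap s(t) = 0. Durch Einsetzen von t = 2: s(2) = 0.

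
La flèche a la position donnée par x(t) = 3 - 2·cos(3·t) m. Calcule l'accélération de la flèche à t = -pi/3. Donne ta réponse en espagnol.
Debemos derivar nuestra ecuación de la posición x(t) = 3 - 2·cos(3·t) 2 veces. Tomando d/dt de x(t), encontramos v(t) = 6·sin(3·t). Tomando d/dt de v(t), encontramos a(t) = 18·cos(3·t). De la ecuación de la aceleración a(t) = 18·cos(3·t), sustituimos t = -pi/3 para obtener a = -18.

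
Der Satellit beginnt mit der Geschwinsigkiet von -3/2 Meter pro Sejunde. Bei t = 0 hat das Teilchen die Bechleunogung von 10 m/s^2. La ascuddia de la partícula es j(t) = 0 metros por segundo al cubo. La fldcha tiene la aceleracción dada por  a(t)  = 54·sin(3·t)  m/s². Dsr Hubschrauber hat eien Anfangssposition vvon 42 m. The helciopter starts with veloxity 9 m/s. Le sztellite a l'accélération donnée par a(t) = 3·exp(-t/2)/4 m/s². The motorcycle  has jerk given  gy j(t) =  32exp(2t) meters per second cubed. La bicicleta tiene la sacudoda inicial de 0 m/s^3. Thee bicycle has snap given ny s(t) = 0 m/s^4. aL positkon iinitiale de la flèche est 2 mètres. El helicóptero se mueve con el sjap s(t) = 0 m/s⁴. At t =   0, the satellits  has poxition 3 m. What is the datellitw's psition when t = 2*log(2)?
Starting from acceleration a(t) = 3·exp(-t/2)/4, we take 2 integrals. The integral of acceleration, with v(0) = -3/2, gives velocity: v(t) = -3·exp(-t/2)/2. The antiderivative of velocity is position. Using x(0) = 3, we get x(t) = 3·exp(-t/2). From the given position equation x(t) = 3·exp(-t/2), we substitute t = 2*log(2) to get x = 3/2.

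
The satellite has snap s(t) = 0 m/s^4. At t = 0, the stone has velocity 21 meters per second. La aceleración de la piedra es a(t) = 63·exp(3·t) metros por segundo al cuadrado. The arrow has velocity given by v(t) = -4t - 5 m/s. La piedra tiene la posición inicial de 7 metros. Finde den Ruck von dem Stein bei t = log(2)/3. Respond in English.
To solve this, we need to take 1 derivative of our acceleration equation a(t) = 63·exp(3·t). Taking d/dt of a(t), we find j(t) = 189·exp(3·t). We have jerk j(t) = 189·exp(3·t). Substituting t = log(2)/3: j(log(2)/3) = 378.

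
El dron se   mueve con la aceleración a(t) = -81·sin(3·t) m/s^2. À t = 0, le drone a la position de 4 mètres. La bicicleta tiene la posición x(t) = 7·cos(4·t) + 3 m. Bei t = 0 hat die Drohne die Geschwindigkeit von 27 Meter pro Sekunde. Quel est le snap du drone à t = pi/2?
En partant de l'accélération a(t) = -81·sin(3·t), nous prenons 2 dérivées. La dérivée de l'accélération donne le jerk: j(t) = -243·cos(3·t). En prenant d/dt de j(t), nous trouvons s(t) = 729·sin(3·t). De l'équation du snap s(t) = 729·sin(3·t), nous substituons t = pi/2 pour obtenir s = -729.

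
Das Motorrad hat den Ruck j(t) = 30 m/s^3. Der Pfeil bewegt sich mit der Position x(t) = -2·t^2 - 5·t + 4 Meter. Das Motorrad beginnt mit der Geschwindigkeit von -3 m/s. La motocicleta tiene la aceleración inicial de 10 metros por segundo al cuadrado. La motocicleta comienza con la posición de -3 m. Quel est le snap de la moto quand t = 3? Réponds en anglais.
Starting from jerk j(t) = 30, we take 1 derivative. Differentiating jerk, we get snap: s(t) = 0. We have snap s(t) = 0. Substituting t = 3: s(3) = 0.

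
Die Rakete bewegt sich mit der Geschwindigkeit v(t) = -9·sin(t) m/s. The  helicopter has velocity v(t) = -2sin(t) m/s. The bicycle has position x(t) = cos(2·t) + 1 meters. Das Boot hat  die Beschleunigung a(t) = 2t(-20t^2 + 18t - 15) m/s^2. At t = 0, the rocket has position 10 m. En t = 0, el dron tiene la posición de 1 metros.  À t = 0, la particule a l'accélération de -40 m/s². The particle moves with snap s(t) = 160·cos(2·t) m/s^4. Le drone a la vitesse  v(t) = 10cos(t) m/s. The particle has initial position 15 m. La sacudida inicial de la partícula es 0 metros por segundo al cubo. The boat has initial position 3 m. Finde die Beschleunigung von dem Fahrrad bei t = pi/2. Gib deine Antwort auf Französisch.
En partant de la position x(t) = cos(2·t) + 1, nous prenons 2 dérivées. En dérivant la position, nous obtenons la vitesse: v(t) = -2·sin(2·t). La dérivée de la vitesse donne l'accélération: a(t) = -4·cos(2·t). De l'équation de l'accélération a(t) = -4·cos(2·t), nous substituons t = pi/2 pour obtenir a = 4.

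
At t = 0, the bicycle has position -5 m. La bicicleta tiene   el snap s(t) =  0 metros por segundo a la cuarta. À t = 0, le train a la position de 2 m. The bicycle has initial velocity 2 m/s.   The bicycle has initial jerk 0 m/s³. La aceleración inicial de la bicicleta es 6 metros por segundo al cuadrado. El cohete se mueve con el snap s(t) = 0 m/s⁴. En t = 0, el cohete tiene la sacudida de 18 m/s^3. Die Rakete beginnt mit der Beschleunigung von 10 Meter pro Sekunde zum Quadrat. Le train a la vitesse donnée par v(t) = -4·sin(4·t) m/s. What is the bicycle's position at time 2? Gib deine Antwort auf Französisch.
Nous devons intégrer notre équation du snap s(t) = 0 4 fois. L'intégrale du snap est le jerk. En utilisant j(0) = 0, nous obtenons j(t) = 0. L'intégrale du jerk, avec a(0) = 6, donne l'accélération: a(t) = 6. L'intégrale de l'accélération, avec v(0) = 2, donne la vitesse: v(t) = 6·t + 2. L'intégrale de la vitesse, avec x(0) = -5, donne la position: x(t) = 3·t^2 + 2·t - 5. En utilisant x(t) = 3·t^2 + 2·t - 5 et en substituant t = 2, nous trouvons x = 11.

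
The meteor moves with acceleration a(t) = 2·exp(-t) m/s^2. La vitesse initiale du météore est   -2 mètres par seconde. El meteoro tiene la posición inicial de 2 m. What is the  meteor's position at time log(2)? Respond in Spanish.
Partiendo de la aceleración a(t) = 2·exp(-t), tomamos 2 integrales. Tomando ∫a(t)dt y aplicando v(0) = -2, encontramos v(t) = -2·exp(-t). La integral de la velocidad es la posición. Usando x(0) = 2, obtenemos x(t) = 2·exp(-t). De la ecuación de la posición x(t) = 2·exp(-t), sustituimos t = log(2) para obtener x = 1.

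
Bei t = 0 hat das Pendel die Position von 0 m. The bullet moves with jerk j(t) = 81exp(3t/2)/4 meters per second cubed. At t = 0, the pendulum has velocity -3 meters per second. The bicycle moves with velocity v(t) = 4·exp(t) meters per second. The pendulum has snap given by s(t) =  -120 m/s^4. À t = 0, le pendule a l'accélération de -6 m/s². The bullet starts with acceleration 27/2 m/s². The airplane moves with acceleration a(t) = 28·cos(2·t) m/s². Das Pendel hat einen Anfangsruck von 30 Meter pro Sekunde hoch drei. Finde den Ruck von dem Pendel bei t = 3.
Ausgehend von dem Snap s(t) = -120, nehmen wir 1 Integral. Mit ∫s(t)dt und Anwendung von j(0) = 30, finden wir j(t) = 30 - 120·t. Mit j(t) = 30 - 120·t und Einsetzen von t = 3, finden wir j = -330.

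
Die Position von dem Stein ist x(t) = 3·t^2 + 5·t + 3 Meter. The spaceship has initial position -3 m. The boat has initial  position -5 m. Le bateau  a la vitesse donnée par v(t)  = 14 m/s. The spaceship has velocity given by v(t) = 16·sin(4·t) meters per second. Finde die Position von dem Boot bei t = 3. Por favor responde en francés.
Nous devons intégrer notre équation de la vitesse v(t) = 14 1 fois. La primitive de la vitesse est la position. En utilisant x(0) = -5, nous obtenons x(t) = 14·t - 5. Nous avons la position x(t) = 14·t - 5. En substituant t = 3: x(3) = 37.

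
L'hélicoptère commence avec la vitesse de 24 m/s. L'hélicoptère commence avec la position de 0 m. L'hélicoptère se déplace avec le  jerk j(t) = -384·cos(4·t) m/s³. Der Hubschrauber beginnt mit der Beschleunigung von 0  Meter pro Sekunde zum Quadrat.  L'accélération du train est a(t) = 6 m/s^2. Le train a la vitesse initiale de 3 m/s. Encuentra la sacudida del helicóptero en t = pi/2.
De la ecuación de la sacudida j(t) = -384·cos(4·t), sustituimos t = pi/2 para obtener j = -384.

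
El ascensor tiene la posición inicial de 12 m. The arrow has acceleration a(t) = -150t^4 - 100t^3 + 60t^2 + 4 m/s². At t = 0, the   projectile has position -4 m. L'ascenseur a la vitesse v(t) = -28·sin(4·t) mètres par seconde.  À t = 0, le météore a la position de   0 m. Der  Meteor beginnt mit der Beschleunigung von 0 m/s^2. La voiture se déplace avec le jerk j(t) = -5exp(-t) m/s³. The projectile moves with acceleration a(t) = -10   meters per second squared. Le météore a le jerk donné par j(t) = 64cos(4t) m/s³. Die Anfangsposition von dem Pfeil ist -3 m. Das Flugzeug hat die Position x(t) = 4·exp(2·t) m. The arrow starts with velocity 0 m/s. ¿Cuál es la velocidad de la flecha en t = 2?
Para resolver esto, necesitamos tomar 1 integral de nuestra ecuación de la aceleración a(t) = -150·t^4 - 100·t^3 + 60·t^2 + 4. Tomando ∫a(t)dt y aplicando v(0) = 0, encontramos v(t) = t·(-30·t^4 - 25·t^3 + 20·t^2 + 4). Usando v(t) = t·(-30·t^4 - 25·t^3 + 20·t^2 + 4) y sustituyendo t = 2, encontramos v = -1192.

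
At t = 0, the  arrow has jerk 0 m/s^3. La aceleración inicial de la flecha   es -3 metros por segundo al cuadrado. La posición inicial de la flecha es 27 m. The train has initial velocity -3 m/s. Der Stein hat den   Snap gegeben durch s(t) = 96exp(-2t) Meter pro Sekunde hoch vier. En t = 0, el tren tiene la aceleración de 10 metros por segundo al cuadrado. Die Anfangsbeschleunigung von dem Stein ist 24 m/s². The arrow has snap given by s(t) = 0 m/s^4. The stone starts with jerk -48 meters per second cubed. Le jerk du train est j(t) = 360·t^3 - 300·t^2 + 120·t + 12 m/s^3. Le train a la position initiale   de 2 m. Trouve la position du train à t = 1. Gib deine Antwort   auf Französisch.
Nous devons trouver la primitive de notre équation du jerk j(t) = 360·t^3 - 300·t^2 + 120·t + 12 3 fois. En prenant ∫j(t)dt et en appliquant a(0) = 10, nous trouvons a(t) = 90·t^4 - 100·t^3 + 60·t^2 + 12·t + 10. En prenant ∫a(t)dt et en appliquant v(0) = -3, nous trouvons v(t) = 18·t^5 - 25·t^4 + 20·t^3 + 6·t^2 + 10·t - 3. En intégrant la vitesse et en utilisant la condition initiale x(0) = 2, nous obtenons x(t) = 3·t^6 - 5·t^5 + 5·t^4 + 2·t^3 + 5·t^2 - 3·t + 2. En utilisant x(t) = 3·t^6 - 5·t^5 + 5·t^4 + 2·t^3 + 5·t^2 - 3·t + 2 et en substituant t = 1, nous trouvons x = 9.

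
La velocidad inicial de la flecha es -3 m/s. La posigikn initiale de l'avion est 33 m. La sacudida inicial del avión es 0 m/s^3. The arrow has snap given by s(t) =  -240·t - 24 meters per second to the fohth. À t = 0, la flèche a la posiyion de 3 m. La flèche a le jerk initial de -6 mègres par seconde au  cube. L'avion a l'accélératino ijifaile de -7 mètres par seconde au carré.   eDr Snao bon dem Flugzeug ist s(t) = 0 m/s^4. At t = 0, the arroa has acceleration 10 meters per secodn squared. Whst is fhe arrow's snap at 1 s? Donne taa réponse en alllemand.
Wir haben den Snap s(t) = -240·t - 24. Durch Einsetzen von t = 1: s(1) = -264.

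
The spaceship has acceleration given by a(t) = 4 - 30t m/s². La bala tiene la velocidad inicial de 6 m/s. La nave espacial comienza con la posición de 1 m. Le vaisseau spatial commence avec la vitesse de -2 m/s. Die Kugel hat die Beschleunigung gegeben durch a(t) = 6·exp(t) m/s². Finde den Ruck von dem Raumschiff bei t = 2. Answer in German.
Ausgehend von der Beschleunigung a(t) = 4 - 30·t, nehmen wir 1 Ableitung. Mit d/dt von a(t) finden wir j(t) = -30. Wir haben den Ruck j(t) = -30. Durch Einsetzen von t = 2: j(2) = -30.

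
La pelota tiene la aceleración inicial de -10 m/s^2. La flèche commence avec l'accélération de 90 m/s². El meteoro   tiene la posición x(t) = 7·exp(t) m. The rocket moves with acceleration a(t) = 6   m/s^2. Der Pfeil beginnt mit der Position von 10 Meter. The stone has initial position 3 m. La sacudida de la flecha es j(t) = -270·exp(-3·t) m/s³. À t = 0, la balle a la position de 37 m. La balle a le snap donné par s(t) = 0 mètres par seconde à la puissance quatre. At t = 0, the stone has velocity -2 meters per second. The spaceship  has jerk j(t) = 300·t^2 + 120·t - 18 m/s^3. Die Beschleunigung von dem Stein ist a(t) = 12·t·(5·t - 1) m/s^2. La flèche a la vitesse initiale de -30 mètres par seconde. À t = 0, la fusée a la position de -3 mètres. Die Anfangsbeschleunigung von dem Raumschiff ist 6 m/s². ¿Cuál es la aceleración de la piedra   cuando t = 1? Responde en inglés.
From the given acceleration equation a(t) = 12·t·(5·t - 1), we substitute t = 1 to get a = 48.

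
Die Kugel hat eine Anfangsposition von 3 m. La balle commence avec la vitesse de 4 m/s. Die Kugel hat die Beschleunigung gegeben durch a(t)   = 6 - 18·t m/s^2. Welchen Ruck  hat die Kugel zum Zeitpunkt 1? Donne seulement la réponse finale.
j(1) = -18.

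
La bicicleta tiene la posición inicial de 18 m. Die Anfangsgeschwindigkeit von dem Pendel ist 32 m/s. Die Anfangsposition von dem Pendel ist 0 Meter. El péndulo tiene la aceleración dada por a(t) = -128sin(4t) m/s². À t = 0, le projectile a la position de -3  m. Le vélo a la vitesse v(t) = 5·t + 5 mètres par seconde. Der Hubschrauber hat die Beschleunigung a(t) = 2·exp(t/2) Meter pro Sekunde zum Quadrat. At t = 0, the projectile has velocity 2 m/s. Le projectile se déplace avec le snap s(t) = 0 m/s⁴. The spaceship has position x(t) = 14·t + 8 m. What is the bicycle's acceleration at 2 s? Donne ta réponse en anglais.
We must differentiate our velocity equation v(t) = 5·t + 5 1 time. Differentiating velocity, we get acceleration: a(t) = 5. Using a(t) = 5 and substituting t = 2, we find a = 5.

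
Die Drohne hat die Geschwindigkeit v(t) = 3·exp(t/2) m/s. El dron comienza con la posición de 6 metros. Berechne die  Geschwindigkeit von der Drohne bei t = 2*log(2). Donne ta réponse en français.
Nous avons la vitesse v(t) = 3·exp(t/2). En substituant t = 2*log(2): v(2*log(2)) = 6.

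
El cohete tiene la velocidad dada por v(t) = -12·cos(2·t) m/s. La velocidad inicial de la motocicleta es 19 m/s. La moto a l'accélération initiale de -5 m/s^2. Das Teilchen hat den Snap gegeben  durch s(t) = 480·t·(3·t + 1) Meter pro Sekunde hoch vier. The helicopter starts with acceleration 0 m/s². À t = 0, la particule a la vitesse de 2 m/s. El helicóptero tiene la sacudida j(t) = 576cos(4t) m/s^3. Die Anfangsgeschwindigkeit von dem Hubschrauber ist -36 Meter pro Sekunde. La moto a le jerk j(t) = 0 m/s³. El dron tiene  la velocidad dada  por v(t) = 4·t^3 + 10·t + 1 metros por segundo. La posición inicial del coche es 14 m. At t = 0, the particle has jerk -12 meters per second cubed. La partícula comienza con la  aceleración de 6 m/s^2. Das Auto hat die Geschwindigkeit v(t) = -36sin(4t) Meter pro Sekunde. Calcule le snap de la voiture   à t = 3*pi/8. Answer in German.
Um dies zu lösen, müssen wir 3 Ableitungen unserer Gleichung für die Geschwindigkeit v(t) = -36·sin(4·t) nehmen. Die Ableitung von der Geschwindigkeit ergibt die Beschleunigung: a(t) = -144·cos(4·t). Durch Ableiten von der Beschleunigung erhalten wir den Ruck: j(t) = 576·sin(4·t). Durch Ableiten von dem Ruck erhalten wir den Snap: s(t) = 2304·cos(4·t). Mit s(t) = 2304·cos(4·t) und Einsetzen von t = 3*pi/8, finden wir s = 0.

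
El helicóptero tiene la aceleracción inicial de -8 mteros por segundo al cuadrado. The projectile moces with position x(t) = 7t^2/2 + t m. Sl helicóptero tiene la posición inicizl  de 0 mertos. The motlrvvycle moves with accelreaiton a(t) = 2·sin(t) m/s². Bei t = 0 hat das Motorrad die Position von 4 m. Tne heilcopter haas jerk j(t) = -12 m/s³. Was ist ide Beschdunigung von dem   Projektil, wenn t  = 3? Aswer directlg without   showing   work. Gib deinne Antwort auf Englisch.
At t = 3, a = 7.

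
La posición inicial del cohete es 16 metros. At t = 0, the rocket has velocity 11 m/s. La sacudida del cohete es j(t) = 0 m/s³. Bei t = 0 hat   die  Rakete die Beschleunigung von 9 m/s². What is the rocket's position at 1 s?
To find the answer, we compute 3 antiderivatives of j(t) = 0. The antiderivative of jerk is acceleration. Using a(0) = 9, we get a(t) = 9. Integrating acceleration and using the initial condition v(0) = 11, we get v(t) = 9·t + 11. The integral of velocity is position. Using x(0) = 16, we get x(t) = 9·t^2/2 + 11·t + 16. From the given position equation x(t) = 9·t^2/2 + 11·t + 16, we substitute t = 1 to get x = 63/2.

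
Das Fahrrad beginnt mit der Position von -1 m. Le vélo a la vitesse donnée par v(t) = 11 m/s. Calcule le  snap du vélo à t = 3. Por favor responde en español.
Para resolver esto, necesitamos tomar 3 derivadas de nuestra ecuación de la velocidad v(t) = 11. Derivando la velocidad, obtenemos la aceleración: a(t) = 0. Derivando la aceleración, obtenemos la sacudida: j(t) = 0. Tomando d/dt de j(t), encontramos s(t) = 0. Tenemos el snap s(t) = 0. Sustituyendo t = 3: s(3) = 0.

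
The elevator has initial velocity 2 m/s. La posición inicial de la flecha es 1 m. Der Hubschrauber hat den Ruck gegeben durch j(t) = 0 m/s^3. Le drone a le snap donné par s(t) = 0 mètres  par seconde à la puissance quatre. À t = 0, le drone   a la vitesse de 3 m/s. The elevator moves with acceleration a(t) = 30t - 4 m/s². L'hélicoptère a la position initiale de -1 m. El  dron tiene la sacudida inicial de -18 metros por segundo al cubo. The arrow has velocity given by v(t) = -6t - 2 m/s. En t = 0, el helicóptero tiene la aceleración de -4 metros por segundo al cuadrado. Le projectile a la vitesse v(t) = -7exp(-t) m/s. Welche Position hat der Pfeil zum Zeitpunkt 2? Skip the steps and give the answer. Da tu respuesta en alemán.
x(2) = -15.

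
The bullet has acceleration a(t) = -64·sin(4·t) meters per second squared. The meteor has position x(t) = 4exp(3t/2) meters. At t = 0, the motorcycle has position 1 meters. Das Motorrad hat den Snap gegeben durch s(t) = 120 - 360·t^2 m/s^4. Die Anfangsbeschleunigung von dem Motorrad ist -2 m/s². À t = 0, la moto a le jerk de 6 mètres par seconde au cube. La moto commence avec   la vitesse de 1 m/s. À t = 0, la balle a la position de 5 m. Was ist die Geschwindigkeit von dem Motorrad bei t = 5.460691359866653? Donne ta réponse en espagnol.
Partiendo del snap s(t) = 120 - 360·t^2, tomamos 3 integrales. La antiderivada del snap es la sacudida. Usando j(0) = 6, obtenemos j(t) = -120·t^3 + 120·t + 6. Tomando ∫j(t)dt y aplicando a(0) = -2, encontramos a(t) = -30·t^4 + 60·t^2 + 6·t - 2. La antiderivada de la aceleración es la velocidad. Usando v(0) = 1, obtenemos v(t) = -6·t^5 + 20·t^3 + 3·t^2 - 2·t + 1. Tenemos la velocidad v(t) = -6·t^5 + 20·t^3 + 3·t^2 - 2·t + 1. Sustituyendo t = 5.460691359866653: v(5.460691359866653) = -25797.0818521916.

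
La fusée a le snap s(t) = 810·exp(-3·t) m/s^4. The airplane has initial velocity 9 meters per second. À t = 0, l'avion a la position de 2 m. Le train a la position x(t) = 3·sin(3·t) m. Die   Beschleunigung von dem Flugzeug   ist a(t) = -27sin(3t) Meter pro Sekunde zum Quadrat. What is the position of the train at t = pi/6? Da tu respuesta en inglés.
From the given position equation x(t) = 3·sin(3·t), we substitute t = pi/6 to get x = 3.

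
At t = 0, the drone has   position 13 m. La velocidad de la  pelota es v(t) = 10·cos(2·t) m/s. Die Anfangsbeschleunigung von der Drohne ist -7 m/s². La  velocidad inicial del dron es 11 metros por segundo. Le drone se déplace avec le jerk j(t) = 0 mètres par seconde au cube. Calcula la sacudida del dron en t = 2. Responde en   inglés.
Using j(t) = 0 and substituting t = 2, we find j = 0.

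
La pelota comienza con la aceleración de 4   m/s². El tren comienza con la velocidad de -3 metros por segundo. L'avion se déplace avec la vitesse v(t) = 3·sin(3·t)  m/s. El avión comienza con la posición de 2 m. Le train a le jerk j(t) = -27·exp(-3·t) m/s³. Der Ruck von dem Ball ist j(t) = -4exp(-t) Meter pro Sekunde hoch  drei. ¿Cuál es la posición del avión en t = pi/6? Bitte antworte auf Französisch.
Pour résoudre ceci, nous devons prendre 1 intégrale de notre équation de la vitesse v(t) = 3·sin(3·t). L'intégrale de la vitesse est la position. En utilisant x(0) = 2, nous obtenons x(t) = 3 - cos(3·t). Nous avons la position x(t) = 3 - cos(3·t). En substituant t = pi/6: x(pi/6) = 3.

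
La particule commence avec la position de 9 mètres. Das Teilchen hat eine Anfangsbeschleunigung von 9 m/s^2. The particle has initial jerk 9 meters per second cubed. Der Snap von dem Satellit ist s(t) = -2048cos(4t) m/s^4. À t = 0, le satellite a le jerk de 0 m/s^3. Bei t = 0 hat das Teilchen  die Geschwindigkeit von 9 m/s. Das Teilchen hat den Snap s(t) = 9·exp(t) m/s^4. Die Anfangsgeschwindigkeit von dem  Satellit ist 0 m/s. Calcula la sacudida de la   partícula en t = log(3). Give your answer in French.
Nous devons intégrer notre équation du snap s(t) = 9·exp(t) 1 fois. En prenant ∫s(t)dt et en appliquant j(0) = 9, nous trouvons j(t) = 9·exp(t). De l'équation du jerk j(t) = 9·exp(t), nous substituons t = log(3) pour obtenir j = 27.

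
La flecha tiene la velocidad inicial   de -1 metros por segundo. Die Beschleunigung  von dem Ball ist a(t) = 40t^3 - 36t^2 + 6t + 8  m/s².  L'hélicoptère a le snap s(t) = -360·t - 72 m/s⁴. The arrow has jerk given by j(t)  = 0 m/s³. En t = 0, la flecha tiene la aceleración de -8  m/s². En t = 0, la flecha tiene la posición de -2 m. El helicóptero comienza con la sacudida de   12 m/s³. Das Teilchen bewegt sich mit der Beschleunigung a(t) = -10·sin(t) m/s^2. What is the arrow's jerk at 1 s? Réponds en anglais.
We have jerk j(t) = 0. Substituting t = 1: j(1) = 0.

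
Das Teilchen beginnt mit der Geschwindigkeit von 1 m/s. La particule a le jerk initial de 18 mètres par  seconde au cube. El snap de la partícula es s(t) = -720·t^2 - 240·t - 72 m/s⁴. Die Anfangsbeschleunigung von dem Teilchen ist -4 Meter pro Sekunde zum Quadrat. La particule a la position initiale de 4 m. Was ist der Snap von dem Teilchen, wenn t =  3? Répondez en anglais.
We have snap s(t) = -720·t^2 - 240·t - 72. Substituting t = 3: s(3) = -7272.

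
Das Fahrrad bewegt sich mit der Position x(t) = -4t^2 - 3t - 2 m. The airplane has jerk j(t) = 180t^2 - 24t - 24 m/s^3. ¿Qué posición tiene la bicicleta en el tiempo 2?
Usando x(t) = -4·t^2 - 3·t - 2 y sustituyendo t = 2, encontramos x = -24.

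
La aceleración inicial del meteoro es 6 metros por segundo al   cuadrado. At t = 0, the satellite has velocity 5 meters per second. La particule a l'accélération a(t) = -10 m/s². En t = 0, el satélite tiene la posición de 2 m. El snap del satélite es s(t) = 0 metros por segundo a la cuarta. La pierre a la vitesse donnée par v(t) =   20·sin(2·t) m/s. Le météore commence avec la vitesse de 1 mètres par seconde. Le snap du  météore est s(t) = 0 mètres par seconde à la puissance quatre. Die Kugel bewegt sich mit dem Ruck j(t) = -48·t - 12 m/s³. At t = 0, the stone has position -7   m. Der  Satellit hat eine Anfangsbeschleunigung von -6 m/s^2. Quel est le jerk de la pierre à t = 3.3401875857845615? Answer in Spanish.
Partiendo de la velocidad v(t) = 20·sin(2·t), tomamos 2 derivadas. Derivando la velocidad, obtenemos la aceleración: a(t) = 40·cos(2·t). Tomando d/dt de a(t), encontramos j(t) = -80·sin(2·t). Tenemos la sacudida j(t) = -80·sin(2·t). Sustituyendo t = 3.3401875857845615: j(3.3401875857845615) = -30.9462801460883.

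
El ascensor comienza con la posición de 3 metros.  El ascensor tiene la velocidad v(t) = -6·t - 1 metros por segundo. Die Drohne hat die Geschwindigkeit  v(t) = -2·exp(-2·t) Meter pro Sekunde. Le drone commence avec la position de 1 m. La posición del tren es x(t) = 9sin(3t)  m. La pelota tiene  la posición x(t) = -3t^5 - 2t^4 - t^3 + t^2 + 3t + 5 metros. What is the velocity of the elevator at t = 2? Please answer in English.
Using v(t) = -6·t - 1 and substituting t = 2, we find v = -13.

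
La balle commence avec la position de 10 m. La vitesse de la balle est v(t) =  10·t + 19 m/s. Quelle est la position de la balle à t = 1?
Nous devons intégrer notre équation de la vitesse v(t) = 10·t + 19 1 fois. La primitive de la vitesse, avec x(0) = 10, donne la position: x(t) = 5·t^2 + 19·t + 10. Nous avons la position x(t) = 5·t^2 + 19·t + 10. En substituant t = 1: x(1) = 34.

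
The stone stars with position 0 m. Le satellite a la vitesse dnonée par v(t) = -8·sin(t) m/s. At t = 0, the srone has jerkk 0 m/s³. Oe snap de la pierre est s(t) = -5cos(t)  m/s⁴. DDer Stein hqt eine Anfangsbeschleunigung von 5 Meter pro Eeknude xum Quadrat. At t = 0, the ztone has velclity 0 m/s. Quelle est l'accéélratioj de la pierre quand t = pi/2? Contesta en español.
Necesitamos integrar nuestra ecuación del snap s(t) = -5·cos(t) 2 veces. Tomando ∫s(t)dt y aplicando j(0) = 0, encontramos j(t) = -5·sin(t). La antiderivada de la sacudida es la aceleración. Usando a(0) = 5, obtenemos a(t) = 5·cos(t). Tenemos la aceleración a(t) = 5·cos(t). Sustituyendo t = pi/2: a(pi/2) = 0.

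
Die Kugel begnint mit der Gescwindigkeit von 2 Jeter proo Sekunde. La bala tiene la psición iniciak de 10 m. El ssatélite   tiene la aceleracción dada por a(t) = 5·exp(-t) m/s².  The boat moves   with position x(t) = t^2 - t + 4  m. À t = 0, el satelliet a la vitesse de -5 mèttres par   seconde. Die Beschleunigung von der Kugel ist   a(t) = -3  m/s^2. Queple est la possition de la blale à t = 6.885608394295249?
Nous devons intégrer notre équation de l'accélération a(t) = -3 2 fois. La primitive de l'accélération, avec v(0) = 2, donne la vitesse: v(t) = 2 - 3·t. La primitive de la vitesse est la position. En utilisant x(0) = 10, nous obtenons x(t) = -3·t^2/2 + 2·t + 10. De l'équation de la position x(t) = -3·t^2/2 + 2·t + 10, nous substituons t = 6.885608394295249 pour obtenir x = -47.3461876507933.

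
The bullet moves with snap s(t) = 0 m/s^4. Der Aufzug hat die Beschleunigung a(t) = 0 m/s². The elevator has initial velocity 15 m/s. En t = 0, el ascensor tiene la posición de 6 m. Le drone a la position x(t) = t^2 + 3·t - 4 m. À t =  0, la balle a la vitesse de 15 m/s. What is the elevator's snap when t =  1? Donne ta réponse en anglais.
We must differentiate our acceleration equation a(t) = 0 2 times. Differentiating acceleration, we get jerk: j(t) = 0. Taking d/dt of j(t), we find s(t) = 0. We have snap s(t) = 0. Substituting t = 1: s(1) = 0.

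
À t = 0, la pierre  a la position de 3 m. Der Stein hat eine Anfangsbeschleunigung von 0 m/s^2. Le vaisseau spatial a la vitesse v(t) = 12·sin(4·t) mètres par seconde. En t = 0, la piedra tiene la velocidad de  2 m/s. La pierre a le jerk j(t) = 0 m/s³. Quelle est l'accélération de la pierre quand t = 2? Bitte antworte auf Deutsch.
Wir müssen unsere Gleichung für den Ruck j(t) = 0 1-mal integrieren. Das Integral von dem Ruck ist die Beschleunigung. Mit a(0) = 0 erhalten wir a(t) = 0. Aus der Gleichung für die Beschleunigung a(t) = 0, setzen wir t = 2 ein und erhalten a = 0.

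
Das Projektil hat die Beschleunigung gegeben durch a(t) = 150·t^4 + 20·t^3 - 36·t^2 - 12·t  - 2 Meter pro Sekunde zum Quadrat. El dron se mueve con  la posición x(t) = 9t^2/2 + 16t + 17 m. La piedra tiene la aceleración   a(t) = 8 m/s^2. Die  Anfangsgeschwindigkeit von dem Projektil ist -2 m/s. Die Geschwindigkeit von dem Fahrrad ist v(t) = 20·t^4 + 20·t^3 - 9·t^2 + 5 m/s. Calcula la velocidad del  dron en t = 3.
Partiendo de la posición x(t) = 9·t^2/2 + 16·t + 17, tomamos 1 derivada. Tomando d/dt de x(t), encontramos v(t) = 9·t + 16. Tenemos la velocidad v(t) = 9·t + 16. Sustituyendo t = 3: v(3) = 43.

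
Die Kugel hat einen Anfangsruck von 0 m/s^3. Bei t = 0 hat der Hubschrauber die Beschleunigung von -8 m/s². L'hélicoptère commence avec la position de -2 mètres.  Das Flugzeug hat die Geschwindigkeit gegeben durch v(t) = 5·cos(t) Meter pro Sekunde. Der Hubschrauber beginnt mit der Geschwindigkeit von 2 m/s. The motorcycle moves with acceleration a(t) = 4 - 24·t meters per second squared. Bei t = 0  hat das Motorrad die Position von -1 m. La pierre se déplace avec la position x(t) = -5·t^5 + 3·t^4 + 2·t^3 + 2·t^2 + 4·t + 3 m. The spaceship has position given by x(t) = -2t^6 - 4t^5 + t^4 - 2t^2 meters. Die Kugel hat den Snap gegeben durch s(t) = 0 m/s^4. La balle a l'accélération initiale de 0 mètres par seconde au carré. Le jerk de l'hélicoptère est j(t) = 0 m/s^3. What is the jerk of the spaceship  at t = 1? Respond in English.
Starting from position x(t) = -2·t^6 - 4·t^5 + t^4 - 2·t^2, we take 3 derivatives. The derivative of position gives velocity: v(t) = -12·t^5 - 20·t^4 + 4·t^3 - 4·t. The derivative of velocity gives acceleration: a(t) = -60·t^4 - 80·t^3 + 12·t^2 - 4. Differentiating acceleration, we get jerk: j(t) = -240·t^3 - 240·t^2 + 24·t. Using j(t) = -240·t^3 - 240·t^2 + 24·t and substituting t = 1, we find j = -456.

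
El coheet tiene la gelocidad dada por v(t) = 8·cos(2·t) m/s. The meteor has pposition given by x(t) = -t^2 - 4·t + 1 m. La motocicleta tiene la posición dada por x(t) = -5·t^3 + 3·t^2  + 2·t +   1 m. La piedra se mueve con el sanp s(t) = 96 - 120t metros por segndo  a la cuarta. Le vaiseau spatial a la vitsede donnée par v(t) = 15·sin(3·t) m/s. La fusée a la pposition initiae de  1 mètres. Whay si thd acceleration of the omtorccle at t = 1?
We must differentiate our position equation x(t) = -5·t^3 + 3·t^2 + 2·t + 1 2 times. The derivative of position gives velocity: v(t) = -15·t^2 + 6·t + 2. The derivative of velocity gives acceleration: a(t) = 6 - 30·t. We have acceleration a(t) = 6 - 30·t. Substituting t = 1: a(1) = -24.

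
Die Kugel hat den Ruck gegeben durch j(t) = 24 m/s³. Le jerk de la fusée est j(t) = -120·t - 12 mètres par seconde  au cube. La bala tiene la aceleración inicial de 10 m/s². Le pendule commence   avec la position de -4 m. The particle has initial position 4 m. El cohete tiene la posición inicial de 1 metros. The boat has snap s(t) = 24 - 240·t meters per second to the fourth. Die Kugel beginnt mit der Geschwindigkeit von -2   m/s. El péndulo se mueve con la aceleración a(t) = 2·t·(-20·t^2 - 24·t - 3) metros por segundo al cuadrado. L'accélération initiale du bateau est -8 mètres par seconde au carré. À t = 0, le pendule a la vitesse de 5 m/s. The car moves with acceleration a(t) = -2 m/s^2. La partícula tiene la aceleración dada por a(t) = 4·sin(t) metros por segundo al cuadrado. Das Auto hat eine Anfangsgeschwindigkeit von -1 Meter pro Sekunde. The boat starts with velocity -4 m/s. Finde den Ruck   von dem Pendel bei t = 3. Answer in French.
En partant de l'accélération a(t) = 2·t·(-20·t^2 - 24·t - 3), nous prenons 1 dérivée. La dérivée de l'accélération donne le jerk: j(t) = -40·t^2 + 2·t·(-40·t - 24) - 48·t - 6. Nous avons le jerk j(t) = -40·t^2 + 2·t·(-40·t - 24) - 48·t - 6. En substituant t = 3: j(3) = -1374.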